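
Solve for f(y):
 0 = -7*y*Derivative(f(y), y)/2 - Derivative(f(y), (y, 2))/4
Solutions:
 f(y) = C1 + C2*erf(sqrt(7)*y)


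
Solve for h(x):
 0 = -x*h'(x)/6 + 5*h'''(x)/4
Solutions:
 h(x) = C1 + Integral(C2*airyai(15^(2/3)*2^(1/3)*x/15) + C3*airybi(15^(2/3)*2^(1/3)*x/15), x)


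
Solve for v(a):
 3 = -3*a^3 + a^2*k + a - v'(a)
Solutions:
 v(a) = C1 - 3*a^4/4 + a^3*k/3 + a^2/2 - 3*a


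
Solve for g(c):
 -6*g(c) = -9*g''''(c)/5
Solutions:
 g(c) = C1*exp(-10^(1/4)*3^(3/4)*c/3) + C2*exp(10^(1/4)*3^(3/4)*c/3) + C3*sin(10^(1/4)*3^(3/4)*c/3) + C4*cos(10^(1/4)*3^(3/4)*c/3)


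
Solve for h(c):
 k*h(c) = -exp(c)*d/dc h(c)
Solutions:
 h(c) = C1*exp(k*exp(-c))


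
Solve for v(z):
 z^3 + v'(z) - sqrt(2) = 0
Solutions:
 v(z) = C1 - z^4/4 + sqrt(2)*z


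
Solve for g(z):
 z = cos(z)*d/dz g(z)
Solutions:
 g(z) = C1 + Integral(z/cos(z), z)


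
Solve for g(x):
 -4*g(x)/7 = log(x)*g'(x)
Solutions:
 g(x) = C1*exp(-4*li(x)/7)


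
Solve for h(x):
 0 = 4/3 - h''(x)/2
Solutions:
 h(x) = C1 + C2*x + 4*x^2/3


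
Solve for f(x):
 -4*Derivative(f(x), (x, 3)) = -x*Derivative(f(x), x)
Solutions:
 f(x) = C1 + Integral(C2*airyai(2^(1/3)*x/2) + C3*airybi(2^(1/3)*x/2), x)


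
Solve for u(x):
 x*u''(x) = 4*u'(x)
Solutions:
 u(x) = C1 + C2*x^5


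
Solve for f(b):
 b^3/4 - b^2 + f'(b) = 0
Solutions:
 f(b) = C1 - b^4/16 + b^3/3


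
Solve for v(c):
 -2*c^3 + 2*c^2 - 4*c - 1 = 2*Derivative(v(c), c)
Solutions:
 v(c) = C1 - c^4/4 + c^3/3 - c^2 - c/2


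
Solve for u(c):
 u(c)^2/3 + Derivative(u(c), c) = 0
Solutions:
 u(c) = 3/(C1 + c)


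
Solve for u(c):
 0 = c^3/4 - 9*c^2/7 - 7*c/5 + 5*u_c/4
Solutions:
 u(c) = C1 - c^4/20 + 12*c^3/35 + 14*c^2/25


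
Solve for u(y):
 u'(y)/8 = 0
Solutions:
 u(y) = C1


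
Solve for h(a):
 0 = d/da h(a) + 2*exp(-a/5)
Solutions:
 h(a) = C1 + 10*exp(-a/5)


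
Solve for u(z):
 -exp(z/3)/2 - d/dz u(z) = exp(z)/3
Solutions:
 u(z) = C1 - 3*exp(z/3)/2 - exp(z)/3


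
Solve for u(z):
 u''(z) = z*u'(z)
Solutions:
 u(z) = C1 + C2*erfi(sqrt(2)*z/2)


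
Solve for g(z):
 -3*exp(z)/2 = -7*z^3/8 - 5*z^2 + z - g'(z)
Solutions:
 g(z) = C1 - 7*z^4/32 - 5*z^3/3 + z^2/2 + 3*exp(z)/2


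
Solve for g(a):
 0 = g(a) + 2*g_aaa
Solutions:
 g(a) = C3*exp(-2^(2/3)*a/2) + (C1*sin(2^(2/3)*sqrt(3)*a/4) + C2*cos(2^(2/3)*sqrt(3)*a/4))*exp(2^(2/3)*a/4)


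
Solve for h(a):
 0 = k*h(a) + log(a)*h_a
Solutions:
 h(a) = C1*exp(-k*li(a))


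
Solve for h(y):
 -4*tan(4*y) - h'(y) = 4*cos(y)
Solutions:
 h(y) = C1 + log(cos(4*y)) - 4*sin(y)


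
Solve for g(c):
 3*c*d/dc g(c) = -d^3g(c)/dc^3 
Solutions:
 g(c) = C1 + Integral(C2*airyai(-3^(1/3)*c) + C3*airybi(-3^(1/3)*c), c)


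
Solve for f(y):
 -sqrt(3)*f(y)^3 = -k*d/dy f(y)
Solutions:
 f(y) = -sqrt(2)*sqrt(-k/(C1*k + sqrt(3)*y))/2
 f(y) = sqrt(2)*sqrt(-k/(C1*k + sqrt(3)*y))/2


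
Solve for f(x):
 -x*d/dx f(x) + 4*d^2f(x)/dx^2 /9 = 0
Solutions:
 f(x) = C1 + C2*erfi(3*sqrt(2)*x/4)


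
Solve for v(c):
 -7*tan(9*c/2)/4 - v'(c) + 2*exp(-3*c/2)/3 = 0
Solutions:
 v(c) = C1 - 7*log(tan(9*c/2)^2 + 1)/36 - 4*exp(-3*c/2)/9


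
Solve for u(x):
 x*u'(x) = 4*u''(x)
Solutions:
 u(x) = C1 + C2*erfi(sqrt(2)*x/4)


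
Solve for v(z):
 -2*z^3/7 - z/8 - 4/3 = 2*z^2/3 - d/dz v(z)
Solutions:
 v(z) = C1 + z^4/14 + 2*z^3/9 + z^2/16 + 4*z/3


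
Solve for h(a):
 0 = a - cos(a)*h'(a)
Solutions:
 h(a) = C1 + Integral(a/cos(a), a)


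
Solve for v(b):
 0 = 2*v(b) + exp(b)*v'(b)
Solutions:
 v(b) = C1*exp(2*exp(-b))


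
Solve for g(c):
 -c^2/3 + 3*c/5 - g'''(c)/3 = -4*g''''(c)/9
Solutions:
 g(c) = C1 + C2*c + C3*c^2 + C4*exp(3*c/4) - c^5/60 - 13*c^4/360 - 26*c^3/135


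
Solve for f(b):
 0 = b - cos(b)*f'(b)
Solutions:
 f(b) = C1 + Integral(b/cos(b), b)


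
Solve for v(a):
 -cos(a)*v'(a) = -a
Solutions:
 v(a) = C1 + Integral(a/cos(a), a)


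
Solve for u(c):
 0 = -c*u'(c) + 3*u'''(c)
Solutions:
 u(c) = C1 + Integral(C2*airyai(3^(2/3)*c/3) + C3*airybi(3^(2/3)*c/3), c)


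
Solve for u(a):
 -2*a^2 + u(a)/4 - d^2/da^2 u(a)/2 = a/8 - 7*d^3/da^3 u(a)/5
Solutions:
 u(a) = C1*exp(a*(5*5^(2/3)/(21*sqrt(3819) + 1298)^(1/3) + 10 + 5^(1/3)*(21*sqrt(3819) + 1298)^(1/3))/84)*sin(sqrt(3)*5^(1/3)*a*(-(21*sqrt(3819) + 1298)^(1/3) + 5*5^(1/3)/(21*sqrt(3819) + 1298)^(1/3))/84) + C2*exp(a*(5*5^(2/3)/(21*sqrt(3819) + 1298)^(1/3) + 10 + 5^(1/3)*(21*sqrt(3819) + 1298)^(1/3))/84)*cos(sqrt(3)*5^(1/3)*a*(-(21*sqrt(3819) + 1298)^(1/3) + 5*5^(1/3)/(21*sqrt(3819) + 1298)^(1/3))/84) + C3*exp(a*(-5^(1/3)*(21*sqrt(3819) + 1298)^(1/3) - 5*5^(2/3)/(21*sqrt(3819) + 1298)^(1/3) + 5)/42) + 8*a^2 + a/2 + 32


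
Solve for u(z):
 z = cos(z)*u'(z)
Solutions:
 u(z) = C1 + Integral(z/cos(z), z)


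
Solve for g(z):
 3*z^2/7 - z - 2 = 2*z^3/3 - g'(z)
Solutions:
 g(z) = C1 + z^4/6 - z^3/7 + z^2/2 + 2*z


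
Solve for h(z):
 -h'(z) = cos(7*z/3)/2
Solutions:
 h(z) = C1 - 3*sin(7*z/3)/14


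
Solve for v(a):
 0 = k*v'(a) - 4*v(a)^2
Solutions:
 v(a) = -k/(C1*k + 4*a)


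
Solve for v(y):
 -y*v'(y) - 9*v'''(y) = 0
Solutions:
 v(y) = C1 + Integral(C2*airyai(-3^(1/3)*y/3) + C3*airybi(-3^(1/3)*y/3), y)


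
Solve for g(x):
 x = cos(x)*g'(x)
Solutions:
 g(x) = C1 + Integral(x/cos(x), x)


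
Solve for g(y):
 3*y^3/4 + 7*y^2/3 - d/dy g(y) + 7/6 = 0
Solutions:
 g(y) = C1 + 3*y^4/16 + 7*y^3/9 + 7*y/6


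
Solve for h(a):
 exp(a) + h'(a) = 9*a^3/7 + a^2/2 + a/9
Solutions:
 h(a) = C1 + 9*a^4/28 + a^3/6 + a^2/18 - exp(a)


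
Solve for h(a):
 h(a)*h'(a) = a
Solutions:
 h(a) = -sqrt(C1 + a^2)
 h(a) = sqrt(C1 + a^2)


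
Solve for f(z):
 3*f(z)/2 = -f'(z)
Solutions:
 f(z) = C1*exp(-3*z/2)


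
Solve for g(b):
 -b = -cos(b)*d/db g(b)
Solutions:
 g(b) = C1 + Integral(b/cos(b), b)


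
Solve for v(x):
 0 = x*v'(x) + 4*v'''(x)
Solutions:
 v(x) = C1 + Integral(C2*airyai(-2^(1/3)*x/2) + C3*airybi(-2^(1/3)*x/2), x)


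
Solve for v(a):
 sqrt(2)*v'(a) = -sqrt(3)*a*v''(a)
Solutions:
 v(a) = C1 + C2*a^(1 - sqrt(6)/3)


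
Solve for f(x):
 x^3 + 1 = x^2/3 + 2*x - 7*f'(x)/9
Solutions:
 f(x) = C1 - 9*x^4/28 + x^3/7 + 9*x^2/7 - 9*x/7


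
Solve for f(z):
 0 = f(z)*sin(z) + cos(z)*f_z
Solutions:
 f(z) = C1*cos(z)


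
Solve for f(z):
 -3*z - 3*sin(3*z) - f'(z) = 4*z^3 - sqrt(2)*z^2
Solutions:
 f(z) = C1 - z^4 + sqrt(2)*z^3/3 - 3*z^2/2 + cos(3*z)


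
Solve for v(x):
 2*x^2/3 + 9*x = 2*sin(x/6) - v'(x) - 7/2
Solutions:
 v(x) = C1 - 2*x^3/9 - 9*x^2/2 - 7*x/2 - 12*cos(x/6)


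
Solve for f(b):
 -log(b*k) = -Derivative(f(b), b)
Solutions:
 f(b) = C1 + b*log(b*k) - b


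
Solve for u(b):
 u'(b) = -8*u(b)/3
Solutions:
 u(b) = C1*exp(-8*b/3)


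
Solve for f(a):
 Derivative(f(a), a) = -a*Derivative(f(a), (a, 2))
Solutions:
 f(a) = C1 + C2*log(a)


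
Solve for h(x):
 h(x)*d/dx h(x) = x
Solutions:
 h(x) = -sqrt(C1 + x^2)
 h(x) = sqrt(C1 + x^2)


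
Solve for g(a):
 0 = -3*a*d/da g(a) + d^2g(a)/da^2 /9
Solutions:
 g(a) = C1 + C2*erfi(3*sqrt(6)*a/2)


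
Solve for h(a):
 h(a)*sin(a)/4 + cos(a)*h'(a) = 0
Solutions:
 h(a) = C1*cos(a)^(1/4)


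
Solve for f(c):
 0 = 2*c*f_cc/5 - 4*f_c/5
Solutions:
 f(c) = C1 + C2*c^3


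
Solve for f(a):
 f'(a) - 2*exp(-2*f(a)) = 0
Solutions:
 f(a) = log(-sqrt(C1 + 4*a))
 f(a) = log(C1 + 4*a)/2


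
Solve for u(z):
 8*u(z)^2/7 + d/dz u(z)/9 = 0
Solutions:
 u(z) = 7/(C1 + 72*z)


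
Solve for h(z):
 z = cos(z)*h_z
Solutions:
 h(z) = C1 + Integral(z/cos(z), z)


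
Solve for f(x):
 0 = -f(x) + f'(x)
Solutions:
 f(x) = C1*exp(x)


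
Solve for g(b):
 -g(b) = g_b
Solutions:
 g(b) = C1*exp(-b)


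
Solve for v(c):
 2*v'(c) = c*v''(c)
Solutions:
 v(c) = C1 + C2*c^3


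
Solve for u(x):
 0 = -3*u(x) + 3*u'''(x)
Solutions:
 u(x) = C3*exp(x) + (C1*sin(sqrt(3)*x/2) + C2*cos(sqrt(3)*x/2))*exp(-x/2)


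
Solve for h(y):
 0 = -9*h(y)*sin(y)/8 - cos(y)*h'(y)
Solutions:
 h(y) = C1*cos(y)^(9/8)


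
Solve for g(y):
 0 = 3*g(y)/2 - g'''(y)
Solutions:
 g(y) = C3*exp(2^(2/3)*3^(1/3)*y/2) + (C1*sin(2^(2/3)*3^(5/6)*y/4) + C2*cos(2^(2/3)*3^(5/6)*y/4))*exp(-2^(2/3)*3^(1/3)*y/4)


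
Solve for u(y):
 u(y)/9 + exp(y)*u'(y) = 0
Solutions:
 u(y) = C1*exp(exp(-y)/9)


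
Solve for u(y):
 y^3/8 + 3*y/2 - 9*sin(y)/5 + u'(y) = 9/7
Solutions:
 u(y) = C1 - y^4/32 - 3*y^2/4 + 9*y/7 - 9*cos(y)/5


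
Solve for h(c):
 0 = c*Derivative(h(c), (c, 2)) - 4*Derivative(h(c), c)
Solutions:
 h(c) = C1 + C2*c^5


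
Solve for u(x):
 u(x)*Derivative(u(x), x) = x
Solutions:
 u(x) = -sqrt(C1 + x^2)
 u(x) = sqrt(C1 + x^2)


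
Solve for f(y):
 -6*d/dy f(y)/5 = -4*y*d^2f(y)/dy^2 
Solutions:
 f(y) = C1 + C2*y^(13/10)


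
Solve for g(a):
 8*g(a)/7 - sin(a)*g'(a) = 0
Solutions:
 g(a) = C1*(cos(a) - 1)^(4/7)/(cos(a) + 1)^(4/7)


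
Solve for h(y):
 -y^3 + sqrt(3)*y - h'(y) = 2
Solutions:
 h(y) = C1 - y^4/4 + sqrt(3)*y^2/2 - 2*y


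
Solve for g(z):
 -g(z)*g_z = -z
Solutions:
 g(z) = -sqrt(C1 + z^2)
 g(z) = sqrt(C1 + z^2)


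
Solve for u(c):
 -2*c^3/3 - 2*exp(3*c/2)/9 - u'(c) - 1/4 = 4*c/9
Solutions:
 u(c) = C1 - c^4/6 - 2*c^2/9 - c/4 - 4*exp(3*c/2)/27


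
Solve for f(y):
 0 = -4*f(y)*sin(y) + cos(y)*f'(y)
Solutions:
 f(y) = C1/cos(y)^4


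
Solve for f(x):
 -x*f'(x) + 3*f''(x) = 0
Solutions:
 f(x) = C1 + C2*erfi(sqrt(6)*x/6)


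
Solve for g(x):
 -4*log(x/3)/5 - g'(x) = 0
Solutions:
 g(x) = C1 - 4*x*log(x)/5 + 4*x/5 + 4*x*log(3)/5


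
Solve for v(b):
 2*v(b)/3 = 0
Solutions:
 v(b) = 0


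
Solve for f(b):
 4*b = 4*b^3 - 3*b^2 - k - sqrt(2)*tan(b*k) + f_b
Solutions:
 f(b) = C1 - b^4 + b^3 + 2*b^2 + b*k + sqrt(2)*Piecewise((-log(cos(b*k))/k, Ne(k, 0)), (0, True))


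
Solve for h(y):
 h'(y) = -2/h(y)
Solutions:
 h(y) = -sqrt(C1 - 4*y)
 h(y) = sqrt(C1 - 4*y)


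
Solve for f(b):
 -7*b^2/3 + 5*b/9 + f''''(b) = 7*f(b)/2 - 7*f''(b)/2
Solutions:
 f(b) = C1*exp(-b*sqrt(-7 + sqrt(105))/2) + C2*exp(b*sqrt(-7 + sqrt(105))/2) + C3*sin(b*sqrt(7 + sqrt(105))/2) + C4*cos(b*sqrt(7 + sqrt(105))/2) - 2*b^2/3 + 10*b/63 - 4/3


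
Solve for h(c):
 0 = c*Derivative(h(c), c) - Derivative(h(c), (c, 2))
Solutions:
 h(c) = C1 + C2*erfi(sqrt(2)*c/2)


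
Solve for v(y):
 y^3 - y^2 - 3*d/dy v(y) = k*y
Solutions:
 v(y) = C1 - k*y^2/6 + y^4/12 - y^3/9


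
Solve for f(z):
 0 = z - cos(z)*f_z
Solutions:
 f(z) = C1 + Integral(z/cos(z), z)


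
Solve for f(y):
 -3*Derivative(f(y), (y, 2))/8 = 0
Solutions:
 f(y) = C1 + C2*y


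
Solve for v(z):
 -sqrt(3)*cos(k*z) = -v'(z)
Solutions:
 v(z) = C1 + sqrt(3)*sin(k*z)/k


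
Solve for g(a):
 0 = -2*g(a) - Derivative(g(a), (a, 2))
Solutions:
 g(a) = C1*sin(sqrt(2)*a) + C2*cos(sqrt(2)*a)


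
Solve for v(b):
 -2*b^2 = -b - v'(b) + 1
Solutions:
 v(b) = C1 + 2*b^3/3 - b^2/2 + b


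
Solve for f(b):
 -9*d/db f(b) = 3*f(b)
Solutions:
 f(b) = C1*exp(-b/3)


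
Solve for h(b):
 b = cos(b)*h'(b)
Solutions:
 h(b) = C1 + Integral(b/cos(b), b)


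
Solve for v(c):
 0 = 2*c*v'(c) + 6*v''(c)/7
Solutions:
 v(c) = C1 + C2*erf(sqrt(42)*c/6)


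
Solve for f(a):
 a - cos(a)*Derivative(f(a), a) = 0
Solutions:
 f(a) = C1 + Integral(a/cos(a), a)


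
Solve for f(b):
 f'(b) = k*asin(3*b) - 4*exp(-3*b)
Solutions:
 f(b) = C1 + b*k*asin(3*b) + k*sqrt(1 - 9*b^2)/3 + 4*exp(-3*b)/3


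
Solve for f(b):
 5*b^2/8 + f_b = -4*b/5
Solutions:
 f(b) = C1 - 5*b^3/24 - 2*b^2/5


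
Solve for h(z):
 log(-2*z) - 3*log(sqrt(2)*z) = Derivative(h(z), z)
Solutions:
 h(z) = C1 - 2*z*log(z) + z*(-log(2)/2 + 2 + I*pi)


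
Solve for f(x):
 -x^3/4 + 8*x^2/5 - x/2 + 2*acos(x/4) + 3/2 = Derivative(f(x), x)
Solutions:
 f(x) = C1 - x^4/16 + 8*x^3/15 - x^2/4 + 2*x*acos(x/4) + 3*x/2 - 2*sqrt(16 - x^2)


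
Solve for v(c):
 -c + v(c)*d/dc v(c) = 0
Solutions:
 v(c) = -sqrt(C1 + c^2)
 v(c) = sqrt(C1 + c^2)


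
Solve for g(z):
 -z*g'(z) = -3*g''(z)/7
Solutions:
 g(z) = C1 + C2*erfi(sqrt(42)*z/6)


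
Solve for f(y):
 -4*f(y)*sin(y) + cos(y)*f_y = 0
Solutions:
 f(y) = C1/cos(y)^4


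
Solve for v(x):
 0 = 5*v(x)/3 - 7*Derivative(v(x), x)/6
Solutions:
 v(x) = C1*exp(10*x/7)


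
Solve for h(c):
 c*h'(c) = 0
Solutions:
 h(c) = C1


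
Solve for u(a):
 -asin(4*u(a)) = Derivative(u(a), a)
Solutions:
 Integral(1/asin(4*_y), (_y, u(a))) = C1 - a


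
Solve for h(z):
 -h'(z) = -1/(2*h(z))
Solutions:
 h(z) = -sqrt(C1 + z)
 h(z) = sqrt(C1 + z)


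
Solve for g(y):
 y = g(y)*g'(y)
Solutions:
 g(y) = -sqrt(C1 + y^2)
 g(y) = sqrt(C1 + y^2)


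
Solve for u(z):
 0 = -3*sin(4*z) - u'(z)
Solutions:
 u(z) = C1 + 3*cos(4*z)/4


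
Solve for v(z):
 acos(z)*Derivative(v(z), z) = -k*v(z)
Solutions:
 v(z) = C1*exp(-k*Integral(1/acos(z), z))


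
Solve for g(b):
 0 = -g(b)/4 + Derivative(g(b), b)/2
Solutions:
 g(b) = C1*exp(b/2)


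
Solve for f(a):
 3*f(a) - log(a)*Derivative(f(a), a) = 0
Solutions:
 f(a) = C1*exp(3*li(a))


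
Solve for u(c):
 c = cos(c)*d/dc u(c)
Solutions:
 u(c) = C1 + Integral(c/cos(c), c)


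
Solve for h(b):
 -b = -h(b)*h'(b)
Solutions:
 h(b) = -sqrt(C1 + b^2)
 h(b) = sqrt(C1 + b^2)


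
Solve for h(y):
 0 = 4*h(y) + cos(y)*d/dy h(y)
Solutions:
 h(y) = C1*(sin(y)^2 - 2*sin(y) + 1)/(sin(y)^2 + 2*sin(y) + 1)


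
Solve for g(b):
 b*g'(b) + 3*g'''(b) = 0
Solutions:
 g(b) = C1 + Integral(C2*airyai(-3^(2/3)*b/3) + C3*airybi(-3^(2/3)*b/3), b)


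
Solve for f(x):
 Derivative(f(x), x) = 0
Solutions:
 f(x) = C1


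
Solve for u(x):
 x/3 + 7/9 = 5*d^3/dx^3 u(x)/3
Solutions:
 u(x) = C1 + C2*x + C3*x^2 + x^4/120 + 7*x^3/90


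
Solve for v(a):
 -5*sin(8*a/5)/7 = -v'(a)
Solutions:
 v(a) = C1 - 25*cos(8*a/5)/56


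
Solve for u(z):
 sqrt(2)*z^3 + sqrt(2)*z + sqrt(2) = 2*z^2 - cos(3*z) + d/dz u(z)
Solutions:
 u(z) = C1 + sqrt(2)*z^4/4 - 2*z^3/3 + sqrt(2)*z^2/2 + sqrt(2)*z + sin(3*z)/3


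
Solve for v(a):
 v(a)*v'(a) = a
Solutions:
 v(a) = -sqrt(C1 + a^2)
 v(a) = sqrt(C1 + a^2)


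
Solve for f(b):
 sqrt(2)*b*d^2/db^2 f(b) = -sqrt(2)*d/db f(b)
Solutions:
 f(b) = C1 + C2*log(b)


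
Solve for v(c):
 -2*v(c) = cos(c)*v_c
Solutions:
 v(c) = C1*(sin(c) - 1)/(sin(c) + 1)


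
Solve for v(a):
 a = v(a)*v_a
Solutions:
 v(a) = -sqrt(C1 + a^2)
 v(a) = sqrt(C1 + a^2)


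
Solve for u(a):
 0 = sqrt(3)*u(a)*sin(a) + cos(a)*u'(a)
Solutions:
 u(a) = C1*cos(a)^(sqrt(3))


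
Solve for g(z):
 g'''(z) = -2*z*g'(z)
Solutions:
 g(z) = C1 + Integral(C2*airyai(-2^(1/3)*z) + C3*airybi(-2^(1/3)*z), z)


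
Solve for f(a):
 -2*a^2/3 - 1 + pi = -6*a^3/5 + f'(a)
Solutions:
 f(a) = C1 + 3*a^4/10 - 2*a^3/9 - a + pi*a


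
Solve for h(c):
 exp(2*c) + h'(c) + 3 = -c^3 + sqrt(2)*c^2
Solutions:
 h(c) = C1 - c^4/4 + sqrt(2)*c^3/3 - 3*c - exp(2*c)/2


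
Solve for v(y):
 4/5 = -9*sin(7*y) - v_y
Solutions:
 v(y) = C1 - 4*y/5 + 9*cos(7*y)/7


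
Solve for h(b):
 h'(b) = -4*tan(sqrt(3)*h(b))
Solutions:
 h(b) = sqrt(3)*(pi - asin(C1*exp(-4*sqrt(3)*b)))/3
 h(b) = sqrt(3)*asin(C1*exp(-4*sqrt(3)*b))/3


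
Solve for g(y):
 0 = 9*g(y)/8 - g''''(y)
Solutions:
 g(y) = C1*exp(-2^(1/4)*sqrt(3)*y/2) + C2*exp(2^(1/4)*sqrt(3)*y/2) + C3*sin(2^(1/4)*sqrt(3)*y/2) + C4*cos(2^(1/4)*sqrt(3)*y/2)


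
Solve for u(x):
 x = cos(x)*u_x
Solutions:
 u(x) = C1 + Integral(x/cos(x), x)


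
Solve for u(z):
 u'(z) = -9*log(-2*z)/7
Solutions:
 u(z) = C1 - 9*z*log(-z)/7 + 9*z*(1 - log(2))/7


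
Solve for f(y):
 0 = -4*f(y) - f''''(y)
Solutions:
 f(y) = (C1*sin(y) + C2*cos(y))*exp(-y) + (C3*sin(y) + C4*cos(y))*exp(y)


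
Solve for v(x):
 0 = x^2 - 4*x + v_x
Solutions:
 v(x) = C1 - x^3/3 + 2*x^2


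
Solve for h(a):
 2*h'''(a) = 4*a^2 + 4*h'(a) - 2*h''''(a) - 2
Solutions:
 h(a) = C1 + C4*exp(a) - a^3/3 - a/2 + (C2*sin(a) + C3*cos(a))*exp(-a)


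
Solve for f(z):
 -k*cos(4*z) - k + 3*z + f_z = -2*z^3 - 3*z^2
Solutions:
 f(z) = C1 + k*z + k*sin(4*z)/4 - z^4/2 - z^3 - 3*z^2/2


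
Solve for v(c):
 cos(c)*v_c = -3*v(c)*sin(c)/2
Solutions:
 v(c) = C1*cos(c)^(3/2)


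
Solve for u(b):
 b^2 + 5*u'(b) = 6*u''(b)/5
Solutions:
 u(b) = C1 + C2*exp(25*b/6) - b^3/15 - 6*b^2/125 - 72*b/3125


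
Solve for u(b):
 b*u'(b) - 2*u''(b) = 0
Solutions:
 u(b) = C1 + C2*erfi(b/2)


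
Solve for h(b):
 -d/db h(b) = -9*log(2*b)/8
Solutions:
 h(b) = C1 + 9*b*log(b)/8 - 9*b/8 + 9*b*log(2)/8


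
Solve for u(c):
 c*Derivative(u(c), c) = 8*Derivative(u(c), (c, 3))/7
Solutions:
 u(c) = C1 + Integral(C2*airyai(7^(1/3)*c/2) + C3*airybi(7^(1/3)*c/2), c)


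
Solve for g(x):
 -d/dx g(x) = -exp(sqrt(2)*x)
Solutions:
 g(x) = C1 + sqrt(2)*exp(sqrt(2)*x)/2


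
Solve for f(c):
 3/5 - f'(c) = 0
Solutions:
 f(c) = C1 + 3*c/5


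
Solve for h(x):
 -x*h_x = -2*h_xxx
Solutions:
 h(x) = C1 + Integral(C2*airyai(2^(2/3)*x/2) + C3*airybi(2^(2/3)*x/2), x)


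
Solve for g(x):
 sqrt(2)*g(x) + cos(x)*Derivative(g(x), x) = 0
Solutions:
 g(x) = C1*(sin(x) - 1)^(sqrt(2)/2)/(sin(x) + 1)^(sqrt(2)/2)


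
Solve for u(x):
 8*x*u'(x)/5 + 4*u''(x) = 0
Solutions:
 u(x) = C1 + C2*erf(sqrt(5)*x/5)


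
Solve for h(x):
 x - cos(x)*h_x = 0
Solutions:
 h(x) = C1 + Integral(x/cos(x), x)


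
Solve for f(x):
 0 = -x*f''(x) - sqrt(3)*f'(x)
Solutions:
 f(x) = C1 + C2*x^(1 - sqrt(3))


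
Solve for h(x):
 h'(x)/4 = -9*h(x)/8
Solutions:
 h(x) = C1*exp(-9*x/2)


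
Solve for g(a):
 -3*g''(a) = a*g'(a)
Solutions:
 g(a) = C1 + C2*erf(sqrt(6)*a/6)


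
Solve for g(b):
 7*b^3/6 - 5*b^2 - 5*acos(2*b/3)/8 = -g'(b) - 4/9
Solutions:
 g(b) = C1 - 7*b^4/24 + 5*b^3/3 + 5*b*acos(2*b/3)/8 - 4*b/9 - 5*sqrt(9 - 4*b^2)/16


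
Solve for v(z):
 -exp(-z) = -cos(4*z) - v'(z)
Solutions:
 v(z) = C1 - sin(4*z)/4 - exp(-z)


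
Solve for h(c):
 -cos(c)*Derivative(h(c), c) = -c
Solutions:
 h(c) = C1 + Integral(c/cos(c), c)


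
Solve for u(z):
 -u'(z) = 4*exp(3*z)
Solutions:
 u(z) = C1 - 4*exp(3*z)/3


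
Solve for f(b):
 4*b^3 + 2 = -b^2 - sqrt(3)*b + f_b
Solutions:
 f(b) = C1 + b^4 + b^3/3 + sqrt(3)*b^2/2 + 2*b


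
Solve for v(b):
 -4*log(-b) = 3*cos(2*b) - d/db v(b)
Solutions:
 v(b) = C1 + 4*b*log(-b) - 4*b + 3*sin(2*b)/2


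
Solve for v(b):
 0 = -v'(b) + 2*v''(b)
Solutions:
 v(b) = C1 + C2*exp(b/2)


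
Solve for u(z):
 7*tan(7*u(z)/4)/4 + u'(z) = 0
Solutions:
 u(z) = -4*asin(C1*exp(-49*z/16))/7 + 4*pi/7
 u(z) = 4*asin(C1*exp(-49*z/16))/7


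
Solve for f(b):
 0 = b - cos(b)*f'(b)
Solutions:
 f(b) = C1 + Integral(b/cos(b), b)


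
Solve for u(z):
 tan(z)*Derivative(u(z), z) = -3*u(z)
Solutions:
 u(z) = C1/sin(z)^3


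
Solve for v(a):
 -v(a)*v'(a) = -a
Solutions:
 v(a) = -sqrt(C1 + a^2)
 v(a) = sqrt(C1 + a^2)


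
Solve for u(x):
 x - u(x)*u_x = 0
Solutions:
 u(x) = -sqrt(C1 + x^2)
 u(x) = sqrt(C1 + x^2)


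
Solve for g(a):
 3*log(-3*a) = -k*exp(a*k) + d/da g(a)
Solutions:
 g(a) = C1 + 3*a*log(-a) + 3*a*(-1 + log(3)) + exp(a*k)


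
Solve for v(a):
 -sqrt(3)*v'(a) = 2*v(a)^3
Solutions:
 v(a) = -sqrt(6)*sqrt(-1/(C1 - 2*sqrt(3)*a))/2
 v(a) = sqrt(6)*sqrt(-1/(C1 - 2*sqrt(3)*a))/2


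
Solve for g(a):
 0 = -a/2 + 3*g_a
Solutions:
 g(a) = C1 + a^2/12


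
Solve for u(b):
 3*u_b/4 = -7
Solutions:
 u(b) = C1 - 28*b/3


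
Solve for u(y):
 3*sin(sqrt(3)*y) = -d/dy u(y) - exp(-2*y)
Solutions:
 u(y) = C1 + sqrt(3)*cos(sqrt(3)*y) + exp(-2*y)/2


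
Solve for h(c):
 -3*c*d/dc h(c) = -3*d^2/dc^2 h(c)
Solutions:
 h(c) = C1 + C2*erfi(sqrt(2)*c/2)


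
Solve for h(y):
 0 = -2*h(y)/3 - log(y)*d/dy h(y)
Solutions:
 h(y) = C1*exp(-2*li(y)/3)


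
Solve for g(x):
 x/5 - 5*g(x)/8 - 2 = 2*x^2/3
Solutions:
 g(x) = -16*x^2/15 + 8*x/25 - 16/5


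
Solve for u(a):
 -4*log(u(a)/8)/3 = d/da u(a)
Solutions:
 -3*Integral(1/(-log(_y) + 3*log(2)), (_y, u(a)))/4 = C1 - a


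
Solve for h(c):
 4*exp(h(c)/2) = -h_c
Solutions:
 h(c) = 2*log(1/(C1 + 4*c)) + 2*log(2)


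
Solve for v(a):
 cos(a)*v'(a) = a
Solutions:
 v(a) = C1 + Integral(a/cos(a), a)


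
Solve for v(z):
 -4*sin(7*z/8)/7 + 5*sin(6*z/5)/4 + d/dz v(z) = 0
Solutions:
 v(z) = C1 - 32*cos(7*z/8)/49 + 25*cos(6*z/5)/24


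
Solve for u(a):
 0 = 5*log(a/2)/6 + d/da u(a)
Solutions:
 u(a) = C1 - 5*a*log(a)/6 + 5*a*log(2)/6 + 5*a/6


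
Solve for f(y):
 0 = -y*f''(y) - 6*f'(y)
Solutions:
 f(y) = C1 + C2/y^5


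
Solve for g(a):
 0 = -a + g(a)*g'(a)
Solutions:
 g(a) = -sqrt(C1 + a^2)
 g(a) = sqrt(C1 + a^2)


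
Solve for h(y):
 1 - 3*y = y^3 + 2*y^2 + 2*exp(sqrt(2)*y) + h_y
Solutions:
 h(y) = C1 - y^4/4 - 2*y^3/3 - 3*y^2/2 + y - sqrt(2)*exp(sqrt(2)*y)


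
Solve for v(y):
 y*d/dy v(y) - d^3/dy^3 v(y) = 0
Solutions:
 v(y) = C1 + Integral(C2*airyai(y) + C3*airybi(y), y)


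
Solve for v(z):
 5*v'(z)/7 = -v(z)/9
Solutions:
 v(z) = C1*exp(-7*z/45)


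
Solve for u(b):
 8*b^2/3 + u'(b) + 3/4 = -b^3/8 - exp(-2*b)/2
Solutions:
 u(b) = C1 - b^4/32 - 8*b^3/9 - 3*b/4 + exp(-2*b)/4


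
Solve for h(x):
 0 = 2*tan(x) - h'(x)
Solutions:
 h(x) = C1 - 2*log(cos(x))


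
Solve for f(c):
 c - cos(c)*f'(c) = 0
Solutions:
 f(c) = C1 + Integral(c/cos(c), c)


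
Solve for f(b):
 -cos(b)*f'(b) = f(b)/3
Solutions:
 f(b) = C1*(sin(b) - 1)^(1/6)/(sin(b) + 1)^(1/6)


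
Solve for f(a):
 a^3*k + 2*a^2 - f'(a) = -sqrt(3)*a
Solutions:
 f(a) = C1 + a^4*k/4 + 2*a^3/3 + sqrt(3)*a^2/2


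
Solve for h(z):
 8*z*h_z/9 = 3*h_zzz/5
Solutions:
 h(z) = C1 + Integral(C2*airyai(2*5^(1/3)*z/3) + C3*airybi(2*5^(1/3)*z/3), z)


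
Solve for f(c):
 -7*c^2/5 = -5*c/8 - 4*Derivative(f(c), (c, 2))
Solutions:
 f(c) = C1 + C2*c + 7*c^4/240 - 5*c^3/192


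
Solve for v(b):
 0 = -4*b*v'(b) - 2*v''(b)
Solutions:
 v(b) = C1 + C2*erf(b)


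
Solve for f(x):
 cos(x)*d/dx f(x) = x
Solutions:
 f(x) = C1 + Integral(x/cos(x), x)


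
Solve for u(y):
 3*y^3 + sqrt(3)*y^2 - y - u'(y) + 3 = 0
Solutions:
 u(y) = C1 + 3*y^4/4 + sqrt(3)*y^3/3 - y^2/2 + 3*y


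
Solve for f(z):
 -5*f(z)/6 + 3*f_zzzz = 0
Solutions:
 f(z) = C1*exp(-2^(3/4)*sqrt(3)*5^(1/4)*z/6) + C2*exp(2^(3/4)*sqrt(3)*5^(1/4)*z/6) + C3*sin(2^(3/4)*sqrt(3)*5^(1/4)*z/6) + C4*cos(2^(3/4)*sqrt(3)*5^(1/4)*z/6)


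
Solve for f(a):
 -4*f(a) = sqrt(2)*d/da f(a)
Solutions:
 f(a) = C1*exp(-2*sqrt(2)*a)


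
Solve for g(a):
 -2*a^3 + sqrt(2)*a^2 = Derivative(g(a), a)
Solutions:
 g(a) = C1 - a^4/2 + sqrt(2)*a^3/3


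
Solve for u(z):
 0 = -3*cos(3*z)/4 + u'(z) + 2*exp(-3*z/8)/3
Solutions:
 u(z) = C1 + sin(3*z)/4 + 16*exp(-3*z/8)/9


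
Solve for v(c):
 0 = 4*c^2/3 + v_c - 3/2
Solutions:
 v(c) = C1 - 4*c^3/9 + 3*c/2


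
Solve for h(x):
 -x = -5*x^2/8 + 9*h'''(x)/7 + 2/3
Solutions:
 h(x) = C1 + C2*x + C3*x^2 + 7*x^5/864 - 7*x^4/216 - 7*x^3/81


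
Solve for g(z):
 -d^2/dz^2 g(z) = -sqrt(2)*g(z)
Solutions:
 g(z) = C1*exp(-2^(1/4)*z) + C2*exp(2^(1/4)*z)


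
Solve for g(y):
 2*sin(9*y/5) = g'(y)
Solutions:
 g(y) = C1 - 10*cos(9*y/5)/9


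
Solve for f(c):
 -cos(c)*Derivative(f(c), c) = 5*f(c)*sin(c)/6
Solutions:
 f(c) = C1*cos(c)^(5/6)


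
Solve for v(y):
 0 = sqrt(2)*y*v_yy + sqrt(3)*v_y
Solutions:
 v(y) = C1 + C2*y^(1 - sqrt(6)/2)


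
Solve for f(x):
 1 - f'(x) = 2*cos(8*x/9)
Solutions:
 f(x) = C1 + x - 9*sin(8*x/9)/4


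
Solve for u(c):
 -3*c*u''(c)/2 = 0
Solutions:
 u(c) = C1 + C2*c


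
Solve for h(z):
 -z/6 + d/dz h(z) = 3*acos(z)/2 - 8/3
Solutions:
 h(z) = C1 + z^2/12 + 3*z*acos(z)/2 - 8*z/3 - 3*sqrt(1 - z^2)/2


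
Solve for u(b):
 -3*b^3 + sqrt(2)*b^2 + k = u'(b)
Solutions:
 u(b) = C1 - 3*b^4/4 + sqrt(2)*b^3/3 + b*k


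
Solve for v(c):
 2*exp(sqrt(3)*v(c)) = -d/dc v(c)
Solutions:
 v(c) = sqrt(3)*(2*log(1/(C1 + 2*c)) - log(3))/6


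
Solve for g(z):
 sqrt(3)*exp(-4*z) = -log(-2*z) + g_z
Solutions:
 g(z) = C1 + z*log(-z) + z*(-1 + log(2)) - sqrt(3)*exp(-4*z)/4


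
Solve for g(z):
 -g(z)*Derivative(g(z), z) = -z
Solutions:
 g(z) = -sqrt(C1 + z^2)
 g(z) = sqrt(C1 + z^2)


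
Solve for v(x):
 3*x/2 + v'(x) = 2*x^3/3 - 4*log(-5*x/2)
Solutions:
 v(x) = C1 + x^4/6 - 3*x^2/4 - 4*x*log(-x) + 4*x*(-log(5) + log(2) + 1)


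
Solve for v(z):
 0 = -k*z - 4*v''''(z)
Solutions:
 v(z) = C1 + C2*z + C3*z^2 + C4*z^3 - k*z^5/480


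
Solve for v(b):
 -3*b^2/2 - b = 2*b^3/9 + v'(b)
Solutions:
 v(b) = C1 - b^4/18 - b^3/2 - b^2/2


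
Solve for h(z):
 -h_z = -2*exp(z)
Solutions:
 h(z) = C1 + 2*exp(z)


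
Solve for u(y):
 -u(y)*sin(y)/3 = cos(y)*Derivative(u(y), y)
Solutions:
 u(y) = C1*cos(y)^(1/3)


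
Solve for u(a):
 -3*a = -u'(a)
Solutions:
 u(a) = C1 + 3*a^2/2


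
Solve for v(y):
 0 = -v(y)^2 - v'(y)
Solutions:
 v(y) = 1/(C1 + y)


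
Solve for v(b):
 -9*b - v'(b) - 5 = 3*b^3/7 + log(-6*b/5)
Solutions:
 v(b) = C1 - 3*b^4/28 - 9*b^2/2 - b*log(-b) + b*(-4 - log(6) + log(5))


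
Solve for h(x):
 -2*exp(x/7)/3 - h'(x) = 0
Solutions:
 h(x) = C1 - 14*exp(x/7)/3


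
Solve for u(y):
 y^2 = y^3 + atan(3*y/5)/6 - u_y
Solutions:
 u(y) = C1 + y^4/4 - y^3/3 + y*atan(3*y/5)/6 - 5*log(9*y^2 + 25)/36


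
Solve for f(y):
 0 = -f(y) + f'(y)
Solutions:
 f(y) = C1*exp(y)


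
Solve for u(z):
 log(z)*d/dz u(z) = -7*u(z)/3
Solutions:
 u(z) = C1*exp(-7*li(z)/3)


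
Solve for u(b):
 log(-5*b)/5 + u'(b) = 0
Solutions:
 u(b) = C1 - b*log(-b)/5 + b*(1 - log(5))/5


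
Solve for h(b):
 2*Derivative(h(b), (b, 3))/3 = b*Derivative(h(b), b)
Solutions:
 h(b) = C1 + Integral(C2*airyai(2^(2/3)*3^(1/3)*b/2) + C3*airybi(2^(2/3)*3^(1/3)*b/2), b)


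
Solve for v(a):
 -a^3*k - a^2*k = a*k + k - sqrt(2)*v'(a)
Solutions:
 v(a) = C1 + sqrt(2)*a^4*k/8 + sqrt(2)*a^3*k/6 + sqrt(2)*a^2*k/4 + sqrt(2)*a*k/2


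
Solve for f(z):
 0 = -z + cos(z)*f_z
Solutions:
 f(z) = C1 + Integral(z/cos(z), z)


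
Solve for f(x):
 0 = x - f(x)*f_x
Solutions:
 f(x) = -sqrt(C1 + x^2)
 f(x) = sqrt(C1 + x^2)


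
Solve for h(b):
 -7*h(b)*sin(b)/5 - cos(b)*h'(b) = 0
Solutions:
 h(b) = C1*cos(b)^(7/5)


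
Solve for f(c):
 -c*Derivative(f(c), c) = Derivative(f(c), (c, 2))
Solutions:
 f(c) = C1 + C2*erf(sqrt(2)*c/2)


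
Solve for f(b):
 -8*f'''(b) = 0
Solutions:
 f(b) = C1 + C2*b + C3*b^2


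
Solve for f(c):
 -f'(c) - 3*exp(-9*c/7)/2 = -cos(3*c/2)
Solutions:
 f(c) = C1 + 2*sin(3*c/2)/3 + 7*exp(-9*c/7)/6


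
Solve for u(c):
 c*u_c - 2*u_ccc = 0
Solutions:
 u(c) = C1 + Integral(C2*airyai(2^(2/3)*c/2) + C3*airybi(2^(2/3)*c/2), c)


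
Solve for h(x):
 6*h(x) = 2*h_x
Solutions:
 h(x) = C1*exp(3*x)


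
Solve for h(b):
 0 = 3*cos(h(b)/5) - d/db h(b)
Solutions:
 -3*b - 5*log(sin(h(b)/5) - 1)/2 + 5*log(sin(h(b)/5) + 1)/2 = C1


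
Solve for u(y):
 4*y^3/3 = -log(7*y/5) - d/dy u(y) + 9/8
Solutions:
 u(y) = C1 - y^4/3 - y*log(y) + y*log(5/7) + 17*y/8


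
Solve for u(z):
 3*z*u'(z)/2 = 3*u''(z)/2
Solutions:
 u(z) = C1 + C2*erfi(sqrt(2)*z/2)


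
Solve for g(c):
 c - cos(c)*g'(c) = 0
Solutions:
 g(c) = C1 + Integral(c/cos(c), c)


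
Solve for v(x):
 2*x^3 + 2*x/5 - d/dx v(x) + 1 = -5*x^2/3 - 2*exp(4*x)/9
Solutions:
 v(x) = C1 + x^4/2 + 5*x^3/9 + x^2/5 + x + exp(4*x)/18


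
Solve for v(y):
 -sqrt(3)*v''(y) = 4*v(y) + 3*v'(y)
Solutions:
 v(y) = (C1*sin(sqrt(3)*y*sqrt(-9 + 16*sqrt(3))/6) + C2*cos(sqrt(3)*y*sqrt(-9 + 16*sqrt(3))/6))*exp(-sqrt(3)*y/2)


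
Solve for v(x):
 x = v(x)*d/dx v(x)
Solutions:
 v(x) = -sqrt(C1 + x^2)
 v(x) = sqrt(C1 + x^2)


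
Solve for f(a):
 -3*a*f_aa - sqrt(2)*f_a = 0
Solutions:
 f(a) = C1 + C2*a^(1 - sqrt(2)/3)


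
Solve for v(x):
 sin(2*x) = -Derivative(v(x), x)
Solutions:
 v(x) = C1 + cos(2*x)/2


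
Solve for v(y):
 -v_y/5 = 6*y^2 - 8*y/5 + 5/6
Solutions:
 v(y) = C1 - 10*y^3 + 4*y^2 - 25*y/6


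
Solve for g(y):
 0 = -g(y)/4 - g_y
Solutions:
 g(y) = C1*exp(-y/4)


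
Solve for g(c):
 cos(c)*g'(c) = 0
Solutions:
 g(c) = C1


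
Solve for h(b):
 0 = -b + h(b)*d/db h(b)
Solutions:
 h(b) = -sqrt(C1 + b^2)
 h(b) = sqrt(C1 + b^2)


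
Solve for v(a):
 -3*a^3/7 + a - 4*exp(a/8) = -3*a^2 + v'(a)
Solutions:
 v(a) = C1 - 3*a^4/28 + a^3 + a^2/2 - 32*exp(a/8)


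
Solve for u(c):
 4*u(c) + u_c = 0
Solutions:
 u(c) = C1*exp(-4*c)


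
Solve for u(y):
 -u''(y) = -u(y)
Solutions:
 u(y) = C1*exp(-y) + C2*exp(y)


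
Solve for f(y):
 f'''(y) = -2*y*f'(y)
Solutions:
 f(y) = C1 + Integral(C2*airyai(-2^(1/3)*y) + C3*airybi(-2^(1/3)*y), y)


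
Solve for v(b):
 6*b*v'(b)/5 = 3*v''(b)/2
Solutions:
 v(b) = C1 + C2*erfi(sqrt(10)*b/5)


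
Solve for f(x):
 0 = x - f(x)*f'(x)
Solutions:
 f(x) = -sqrt(C1 + x^2)
 f(x) = sqrt(C1 + x^2)


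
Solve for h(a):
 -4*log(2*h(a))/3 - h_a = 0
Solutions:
 3*Integral(1/(log(_y) + log(2)), (_y, h(a)))/4 = C1 - a


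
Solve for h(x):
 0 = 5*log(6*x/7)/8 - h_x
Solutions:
 h(x) = C1 + 5*x*log(x)/8 - 5*x*log(7)/8 - 5*x/8 + 5*x*log(6)/8


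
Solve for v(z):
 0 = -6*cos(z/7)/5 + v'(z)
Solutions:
 v(z) = C1 + 42*sin(z/7)/5


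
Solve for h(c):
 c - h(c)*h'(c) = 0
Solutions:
 h(c) = -sqrt(C1 + c^2)
 h(c) = sqrt(C1 + c^2)


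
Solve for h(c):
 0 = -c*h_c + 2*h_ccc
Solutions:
 h(c) = C1 + Integral(C2*airyai(2^(2/3)*c/2) + C3*airybi(2^(2/3)*c/2), c)


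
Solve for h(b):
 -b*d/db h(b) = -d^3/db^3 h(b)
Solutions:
 h(b) = C1 + Integral(C2*airyai(b) + C3*airybi(b), b)


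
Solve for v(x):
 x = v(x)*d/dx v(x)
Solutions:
 v(x) = -sqrt(C1 + x^2)
 v(x) = sqrt(C1 + x^2)


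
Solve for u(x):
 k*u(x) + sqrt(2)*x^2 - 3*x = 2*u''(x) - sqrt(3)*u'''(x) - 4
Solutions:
 u(x) = C1*exp(x*(2^(2/3)*sqrt(3)*(81*k + sqrt((81*k - 16)^2 - 256) - 16)^(1/3) - 3*2^(2/3)*I*(81*k + sqrt((81*k - 16)^2 - 256) - 16)^(1/3) + 8*sqrt(3) - 96*2^(1/3)/((-sqrt(3) + 3*I)*(81*k + sqrt((81*k - 16)^2 - 256) - 16)^(1/3)))/36) + C2*exp(x*(2^(2/3)*sqrt(3)*(81*k + sqrt((81*k - 16)^2 - 256) - 16)^(1/3) + 3*2^(2/3)*I*(81*k + sqrt((81*k - 16)^2 - 256) - 16)^(1/3) + 8*sqrt(3) + 96*2^(1/3)/((sqrt(3) + 3*I)*(81*k + sqrt((81*k - 16)^2 - 256) - 16)^(1/3)))/36) + C3*exp(sqrt(3)*x*(-2^(2/3)*(81*k + sqrt((81*k - 16)^2 - 256) - 16)^(1/3) + 4 - 8*2^(1/3)/(81*k + sqrt((81*k - 16)^2 - 256) - 16)^(1/3))/18) - sqrt(2)*x^2/k + 3*x/k - 4/k - 4*sqrt(2)/k^2


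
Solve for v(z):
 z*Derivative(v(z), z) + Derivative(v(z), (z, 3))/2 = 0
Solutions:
 v(z) = C1 + Integral(C2*airyai(-2^(1/3)*z) + C3*airybi(-2^(1/3)*z), z)


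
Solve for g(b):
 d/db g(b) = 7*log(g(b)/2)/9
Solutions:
 9*Integral(1/(-log(_y) + log(2)), (_y, g(b)))/7 = C1 - b


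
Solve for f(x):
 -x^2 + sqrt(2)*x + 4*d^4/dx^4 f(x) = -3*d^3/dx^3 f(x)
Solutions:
 f(x) = C1 + C2*x + C3*x^2 + C4*exp(-3*x/4) + x^5/180 - x^4*(3*sqrt(2) + 8)/216 + 2*x^3*(3*sqrt(2) + 8)/81


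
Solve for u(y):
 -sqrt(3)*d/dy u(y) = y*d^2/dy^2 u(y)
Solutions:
 u(y) = C1 + C2*y^(1 - sqrt(3))


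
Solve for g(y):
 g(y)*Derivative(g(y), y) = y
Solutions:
 g(y) = -sqrt(C1 + y^2)
 g(y) = sqrt(C1 + y^2)


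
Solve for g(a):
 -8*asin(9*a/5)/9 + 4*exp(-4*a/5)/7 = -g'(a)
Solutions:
 g(a) = C1 + 8*a*asin(9*a/5)/9 + 8*sqrt(25 - 81*a^2)/81 + 5*exp(-4*a/5)/7


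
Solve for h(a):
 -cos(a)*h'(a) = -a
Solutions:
 h(a) = C1 + Integral(a/cos(a), a)


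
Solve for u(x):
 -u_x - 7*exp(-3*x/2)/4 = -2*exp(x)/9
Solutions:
 u(x) = C1 + 2*exp(x)/9 + 7*exp(-3*x/2)/6


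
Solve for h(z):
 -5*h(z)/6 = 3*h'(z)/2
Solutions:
 h(z) = C1*exp(-5*z/9)


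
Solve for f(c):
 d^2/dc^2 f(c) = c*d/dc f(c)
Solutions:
 f(c) = C1 + C2*erfi(sqrt(2)*c/2)


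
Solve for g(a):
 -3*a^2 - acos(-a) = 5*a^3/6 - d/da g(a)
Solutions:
 g(a) = C1 + 5*a^4/24 + a^3 + a*acos(-a) + sqrt(1 - a^2)


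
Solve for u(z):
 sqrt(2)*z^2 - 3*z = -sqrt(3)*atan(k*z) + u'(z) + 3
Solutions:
 u(z) = C1 + sqrt(2)*z^3/3 - 3*z^2/2 - 3*z + sqrt(3)*Piecewise((z*atan(k*z) - log(k^2*z^2 + 1)/(2*k), Ne(k, 0)), (0, True))


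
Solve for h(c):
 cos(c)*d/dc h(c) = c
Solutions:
 h(c) = C1 + Integral(c/cos(c), c)


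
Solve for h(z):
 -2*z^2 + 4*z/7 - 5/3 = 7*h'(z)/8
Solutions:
 h(z) = C1 - 16*z^3/21 + 16*z^2/49 - 40*z/21


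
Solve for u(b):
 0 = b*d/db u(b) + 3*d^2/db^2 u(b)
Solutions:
 u(b) = C1 + C2*erf(sqrt(6)*b/6)


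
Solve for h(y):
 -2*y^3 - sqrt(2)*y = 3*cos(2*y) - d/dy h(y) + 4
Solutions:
 h(y) = C1 + y^4/2 + sqrt(2)*y^2/2 + 4*y + 3*sin(2*y)/2


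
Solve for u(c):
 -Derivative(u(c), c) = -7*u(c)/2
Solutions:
 u(c) = C1*exp(7*c/2)


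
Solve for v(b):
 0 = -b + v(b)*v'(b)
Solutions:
 v(b) = -sqrt(C1 + b^2)
 v(b) = sqrt(C1 + b^2)


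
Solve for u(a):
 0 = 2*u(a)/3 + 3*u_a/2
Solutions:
 u(a) = C1*exp(-4*a/9)


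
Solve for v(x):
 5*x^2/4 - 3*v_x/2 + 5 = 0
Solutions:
 v(x) = C1 + 5*x^3/18 + 10*x/3


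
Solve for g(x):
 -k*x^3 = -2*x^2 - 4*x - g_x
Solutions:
 g(x) = C1 + k*x^4/4 - 2*x^3/3 - 2*x^2


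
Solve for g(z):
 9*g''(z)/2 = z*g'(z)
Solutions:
 g(z) = C1 + C2*erfi(z/3)


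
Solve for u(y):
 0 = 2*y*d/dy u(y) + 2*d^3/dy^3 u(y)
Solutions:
 u(y) = C1 + Integral(C2*airyai(-y) + C3*airybi(-y), y)


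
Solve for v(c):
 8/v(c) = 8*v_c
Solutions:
 v(c) = -sqrt(C1 + 2*c)
 v(c) = sqrt(C1 + 2*c)


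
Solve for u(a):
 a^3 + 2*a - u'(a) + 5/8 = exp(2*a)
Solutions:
 u(a) = C1 + a^4/4 + a^2 + 5*a/8 - exp(2*a)/2


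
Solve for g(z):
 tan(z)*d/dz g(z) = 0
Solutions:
 g(z) = C1


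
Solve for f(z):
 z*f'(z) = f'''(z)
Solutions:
 f(z) = C1 + Integral(C2*airyai(z) + C3*airybi(z), z)


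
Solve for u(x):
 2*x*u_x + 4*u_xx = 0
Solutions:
 u(x) = C1 + C2*erf(x/2)


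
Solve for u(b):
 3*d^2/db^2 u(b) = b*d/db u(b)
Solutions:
 u(b) = C1 + C2*erfi(sqrt(6)*b/6)


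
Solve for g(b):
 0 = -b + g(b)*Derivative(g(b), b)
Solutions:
 g(b) = -sqrt(C1 + b^2)
 g(b) = sqrt(C1 + b^2)


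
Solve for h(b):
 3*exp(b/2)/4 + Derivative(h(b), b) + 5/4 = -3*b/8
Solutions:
 h(b) = C1 - 3*b^2/16 - 5*b/4 - 3*exp(b/2)/2


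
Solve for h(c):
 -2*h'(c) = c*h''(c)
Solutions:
 h(c) = C1 + C2/c


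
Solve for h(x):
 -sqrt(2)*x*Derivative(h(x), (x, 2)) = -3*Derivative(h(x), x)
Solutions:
 h(x) = C1 + C2*x^(1 + 3*sqrt(2)/2)


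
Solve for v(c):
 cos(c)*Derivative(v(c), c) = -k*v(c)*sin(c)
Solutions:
 v(c) = C1*exp(k*log(cos(c)))


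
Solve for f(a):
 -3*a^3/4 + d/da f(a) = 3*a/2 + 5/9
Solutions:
 f(a) = C1 + 3*a^4/16 + 3*a^2/4 + 5*a/9


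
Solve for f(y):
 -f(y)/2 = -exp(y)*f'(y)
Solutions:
 f(y) = C1*exp(-exp(-y)/2)


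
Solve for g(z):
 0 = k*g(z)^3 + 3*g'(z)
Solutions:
 g(z) = -sqrt(6)*sqrt(-1/(C1 - k*z))/2
 g(z) = sqrt(6)*sqrt(-1/(C1 - k*z))/2


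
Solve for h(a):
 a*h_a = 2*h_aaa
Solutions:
 h(a) = C1 + Integral(C2*airyai(2^(2/3)*a/2) + C3*airybi(2^(2/3)*a/2), a)


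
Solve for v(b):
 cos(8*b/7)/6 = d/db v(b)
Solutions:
 v(b) = C1 + 7*sin(8*b/7)/48


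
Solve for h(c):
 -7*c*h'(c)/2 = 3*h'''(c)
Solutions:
 h(c) = C1 + Integral(C2*airyai(-6^(2/3)*7^(1/3)*c/6) + C3*airybi(-6^(2/3)*7^(1/3)*c/6), c)


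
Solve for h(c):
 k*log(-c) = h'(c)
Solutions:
 h(c) = C1 + c*k*log(-c) - c*k


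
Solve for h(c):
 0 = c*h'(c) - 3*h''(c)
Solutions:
 h(c) = C1 + C2*erfi(sqrt(6)*c/6)


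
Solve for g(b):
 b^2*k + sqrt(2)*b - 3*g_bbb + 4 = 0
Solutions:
 g(b) = C1 + C2*b + C3*b^2 + b^5*k/180 + sqrt(2)*b^4/72 + 2*b^3/9


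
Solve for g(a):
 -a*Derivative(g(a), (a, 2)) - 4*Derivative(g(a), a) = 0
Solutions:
 g(a) = C1 + C2/a^3


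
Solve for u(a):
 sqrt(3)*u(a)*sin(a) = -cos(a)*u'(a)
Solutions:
 u(a) = C1*cos(a)^(sqrt(3))


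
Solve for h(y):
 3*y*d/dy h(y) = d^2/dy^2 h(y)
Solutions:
 h(y) = C1 + C2*erfi(sqrt(6)*y/2)


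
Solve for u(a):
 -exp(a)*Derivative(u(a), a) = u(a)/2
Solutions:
 u(a) = C1*exp(exp(-a)/2)


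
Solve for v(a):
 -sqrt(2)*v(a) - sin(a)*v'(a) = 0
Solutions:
 v(a) = C1*(cos(a) + 1)^(sqrt(2)/2)/(cos(a) - 1)^(sqrt(2)/2)


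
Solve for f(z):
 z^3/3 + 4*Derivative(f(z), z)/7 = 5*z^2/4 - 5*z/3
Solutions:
 f(z) = C1 - 7*z^4/48 + 35*z^3/48 - 35*z^2/24


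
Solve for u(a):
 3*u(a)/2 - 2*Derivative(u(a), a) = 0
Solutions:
 u(a) = C1*exp(3*a/4)


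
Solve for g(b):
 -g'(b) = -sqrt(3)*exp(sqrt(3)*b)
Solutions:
 g(b) = C1 + exp(sqrt(3)*b)


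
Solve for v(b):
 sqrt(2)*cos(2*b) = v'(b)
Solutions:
 v(b) = C1 + sqrt(2)*sin(2*b)/2


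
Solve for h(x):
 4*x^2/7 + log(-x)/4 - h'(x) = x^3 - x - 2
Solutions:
 h(x) = C1 - x^4/4 + 4*x^3/21 + x^2/2 + x*log(-x)/4 + 7*x/4


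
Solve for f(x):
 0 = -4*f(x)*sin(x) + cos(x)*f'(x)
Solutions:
 f(x) = C1/cos(x)^4


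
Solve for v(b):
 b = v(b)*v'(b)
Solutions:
 v(b) = -sqrt(C1 + b^2)
 v(b) = sqrt(C1 + b^2)


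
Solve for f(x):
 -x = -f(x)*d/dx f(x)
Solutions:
 f(x) = -sqrt(C1 + x^2)
 f(x) = sqrt(C1 + x^2)


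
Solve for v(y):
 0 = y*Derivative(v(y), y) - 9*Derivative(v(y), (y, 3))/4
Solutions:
 v(y) = C1 + Integral(C2*airyai(2^(2/3)*3^(1/3)*y/3) + C3*airybi(2^(2/3)*3^(1/3)*y/3), y)


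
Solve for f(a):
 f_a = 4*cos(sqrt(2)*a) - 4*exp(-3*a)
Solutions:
 f(a) = C1 + 2*sqrt(2)*sin(sqrt(2)*a) + 4*exp(-3*a)/3


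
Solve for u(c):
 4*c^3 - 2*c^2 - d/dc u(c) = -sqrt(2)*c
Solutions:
 u(c) = C1 + c^4 - 2*c^3/3 + sqrt(2)*c^2/2


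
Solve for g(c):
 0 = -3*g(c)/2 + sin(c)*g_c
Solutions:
 g(c) = C1*(cos(c) - 1)^(3/4)/(cos(c) + 1)^(3/4)


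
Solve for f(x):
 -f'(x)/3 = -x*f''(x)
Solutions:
 f(x) = C1 + C2*x^(4/3)


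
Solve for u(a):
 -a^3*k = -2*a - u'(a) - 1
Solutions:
 u(a) = C1 + a^4*k/4 - a^2 - a


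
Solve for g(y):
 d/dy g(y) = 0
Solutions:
 g(y) = C1


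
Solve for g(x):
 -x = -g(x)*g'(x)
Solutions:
 g(x) = -sqrt(C1 + x^2)
 g(x) = sqrt(C1 + x^2)


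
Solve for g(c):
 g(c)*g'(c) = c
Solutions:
 g(c) = -sqrt(C1 + c^2)
 g(c) = sqrt(C1 + c^2)


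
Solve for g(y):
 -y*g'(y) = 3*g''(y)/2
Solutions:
 g(y) = C1 + C2*erf(sqrt(3)*y/3)


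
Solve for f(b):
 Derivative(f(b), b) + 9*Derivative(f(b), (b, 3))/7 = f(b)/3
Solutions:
 f(b) = C1*exp(-b*(-2*18^(1/3)*7^(2/3)/(9 + sqrt(165))^(1/3) + 84^(1/3)*(9 + sqrt(165))^(1/3))/36)*sin(3^(1/6)*b*(6*2^(1/3)*7^(2/3)/(9 + sqrt(165))^(1/3) + 28^(1/3)*3^(2/3)*(9 + sqrt(165))^(1/3))/36) + C2*exp(-b*(-2*18^(1/3)*7^(2/3)/(9 + sqrt(165))^(1/3) + 84^(1/3)*(9 + sqrt(165))^(1/3))/36)*cos(3^(1/6)*b*(6*2^(1/3)*7^(2/3)/(9 + sqrt(165))^(1/3) + 28^(1/3)*3^(2/3)*(9 + sqrt(165))^(1/3))/36) + C3*exp(b*(-2*18^(1/3)*7^(2/3)/(9 + sqrt(165))^(1/3) + 84^(1/3)*(9 + sqrt(165))^(1/3))/18)


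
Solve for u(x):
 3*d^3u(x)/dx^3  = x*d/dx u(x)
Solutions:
 u(x) = C1 + Integral(C2*airyai(3^(2/3)*x/3) + C3*airybi(3^(2/3)*x/3), x)


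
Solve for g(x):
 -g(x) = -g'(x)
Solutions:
 g(x) = C1*exp(x)


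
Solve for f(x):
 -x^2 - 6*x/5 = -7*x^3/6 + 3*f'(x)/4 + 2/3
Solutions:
 f(x) = C1 + 7*x^4/18 - 4*x^3/9 - 4*x^2/5 - 8*x/9


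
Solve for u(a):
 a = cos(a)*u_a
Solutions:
 u(a) = C1 + Integral(a/cos(a), a)
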